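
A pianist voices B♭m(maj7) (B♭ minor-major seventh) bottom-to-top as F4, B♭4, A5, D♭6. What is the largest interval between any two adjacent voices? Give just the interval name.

Adjacent intervals: F4→B♭4 = perfect fourth; B♭4→A5 = major seventh; A5→D♭6 = diminished fourth.
The largest is B♭4 to A5, a major seventh (11 semitones).

M7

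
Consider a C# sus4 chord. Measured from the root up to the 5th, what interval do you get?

The chord tones of C#sus4 are C# F# G#.
That puts C# below G#.
Counting 5 letters and 7 half steps from C# gives a perfect fifth.

perfect 5th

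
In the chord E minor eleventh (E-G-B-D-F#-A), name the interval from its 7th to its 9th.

major third

The 7th is D and the 9th is F#.
D up to F# spans 3 letter names and 4 semitones — a major third.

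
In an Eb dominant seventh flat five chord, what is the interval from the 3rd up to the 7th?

Spelling the chord: Eb-G-Bbb-Db.
That puts G below Db.
5 letter names make it a fifth; at 6 semitones (a half step narrower than perfect) the quality is diminished.
That tritone between 3rd and 7th is what gives the dominant seventh its pull toward resolution.

diminished fifth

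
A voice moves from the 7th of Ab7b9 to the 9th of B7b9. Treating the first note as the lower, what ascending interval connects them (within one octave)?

A4

Ab7b9 has Gb as its 7th, and B7b9 has C as its 9th.
4 letter names make it a fourth; at 6 semitones (a half step wider than perfect) the quality is augmented.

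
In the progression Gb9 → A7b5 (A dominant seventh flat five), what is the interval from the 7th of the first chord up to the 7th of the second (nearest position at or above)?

Gb9 has Fb as its 7th, and A7b5 (A dominant seventh flat five) has G as its 7th.
From Fb to G: 3 semitones over a second = augmented.

augmented 2nd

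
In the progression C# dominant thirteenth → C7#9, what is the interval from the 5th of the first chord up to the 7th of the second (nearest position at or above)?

The 5th of C# dominant thirteenth is G#; the 7th of C7#9 is Bb.
3 letter names make it a third; at 2 semitones (a whole step narrower than major) the quality is diminished.

d3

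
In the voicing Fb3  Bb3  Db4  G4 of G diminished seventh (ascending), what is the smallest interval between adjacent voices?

Adjacent intervals: Fb3→Bb3 = augmented fourth; Bb3→Db4 = minor third; Db4→G4 = augmented fourth.
The smallest is Bb3 to Db4, a minor third (3 semitones).

minor third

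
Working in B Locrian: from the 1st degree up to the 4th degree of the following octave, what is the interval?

perfect eleventh

B locrian: B C D E F G A.
1st degree = B; 4th degree (up an octave) = E.
Counting 11 letters and 17 half steps from B gives a perfect eleventh.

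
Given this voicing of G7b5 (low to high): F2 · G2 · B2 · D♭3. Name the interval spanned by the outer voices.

The outer voices are F2 and D♭3.
6 letter names make it a sixth; at 8 semitones (a half step narrower than major) the quality is minor.

minor sixth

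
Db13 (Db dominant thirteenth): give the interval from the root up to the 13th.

major thirteenth

Spelling the chord: Db-F-Ab-Cb-Eb-Bb.
The root is Db and the 13th is Bb.
Db up to Bb spans 13 letter names and 21 semitones — a major thirteenth.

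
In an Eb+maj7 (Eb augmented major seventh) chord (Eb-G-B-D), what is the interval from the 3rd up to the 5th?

That puts G below B.
G up to B spans 3 letter names and 4 semitones — a major third.

M3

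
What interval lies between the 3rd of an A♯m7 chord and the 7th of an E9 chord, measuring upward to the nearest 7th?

minor second

A♯m7 has C♯ as its 3rd, and E9 has D as its 7th.
From C♯ to D: 1 semitone over a second = minor.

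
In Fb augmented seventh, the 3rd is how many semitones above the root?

Spelling the chord: Fb, Ab, C, Ebb.
Fb to Ab is a major third: 4 semitones.

4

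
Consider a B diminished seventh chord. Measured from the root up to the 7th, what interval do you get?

Bdim7: B-D-F-Ab.
That puts B below Ab.
7 letter names make it a seventh; at 9 semitones (a whole step narrower than major) the quality is diminished.

diminished seventh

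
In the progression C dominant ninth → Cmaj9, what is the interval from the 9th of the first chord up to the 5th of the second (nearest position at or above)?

The 9th of C dominant ninth is D; the 5th of Cmaj9 is G.
D up to G spans 4 letter names and 5 semitones — a perfect fourth.

perfect fourth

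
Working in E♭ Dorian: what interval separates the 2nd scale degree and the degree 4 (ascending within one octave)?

The scale runs E♭ F G♭ A♭ B♭ C D♭.
So we need the interval from F up to A♭.
3 letter names make it a third; at 3 semitones (a half step narrower than major) the quality is minor.

m3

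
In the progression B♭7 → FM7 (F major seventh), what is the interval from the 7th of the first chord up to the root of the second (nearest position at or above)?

major sixth

The 7th of B♭7 is A♭; the root of FM7 (F major seventh) is F.
Counting 6 letters and 9 half steps from A♭ gives a major sixth.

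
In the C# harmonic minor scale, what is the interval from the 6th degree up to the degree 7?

A2

C# harmonic minor: C# D# E F# G# A B#.
That puts A below B#.
2 letter names make it a second; at 3 semitones (a half step wider than major) the quality is augmented.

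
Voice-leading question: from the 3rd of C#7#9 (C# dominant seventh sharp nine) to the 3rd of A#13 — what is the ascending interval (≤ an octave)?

M6

The 3rd of C#7#9 (C# dominant seventh sharp nine) is E#; the 3rd of A#13 is C##.
E# up to C## spans 6 letter names and 9 semitones — a major sixth.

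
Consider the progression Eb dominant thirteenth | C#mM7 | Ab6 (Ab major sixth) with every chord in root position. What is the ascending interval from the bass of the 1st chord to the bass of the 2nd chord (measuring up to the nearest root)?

The roots are Eb and C#.
Eb up to C# is 10 semitones, a half step wider than a major sixth, so the interval is augmented.

augmented sixth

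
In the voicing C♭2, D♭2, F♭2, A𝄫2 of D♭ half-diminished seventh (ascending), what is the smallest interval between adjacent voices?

major second

Adjacent intervals: C♭2→D♭2 = major second; D♭2→F♭2 = minor third; F♭2→A𝄫2 = minor third.
The smallest is C♭2 to D♭2, a major second (2 semitones).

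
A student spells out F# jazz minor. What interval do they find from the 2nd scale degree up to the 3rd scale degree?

The scale runs F# G# A B C# D# E#.
That puts G# below A.
From G# to A: 1 semitone over a second = minor.

minor second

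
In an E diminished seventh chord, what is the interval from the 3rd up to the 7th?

diminished fifth

The chord tones of Edim7 are E, G, Bb, Db.
So we need the interval from G up to Db.
From G to Db: 6 semitones over a fifth = diminished.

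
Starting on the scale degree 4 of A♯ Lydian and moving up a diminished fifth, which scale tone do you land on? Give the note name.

A#

The scale is A♯ B♯ C𝄪 D𝄪 E♯ F𝄪 G𝄪.
The scale degree 4 is D𝄪; a diminished fifth above that is A♯ — scale degree 1.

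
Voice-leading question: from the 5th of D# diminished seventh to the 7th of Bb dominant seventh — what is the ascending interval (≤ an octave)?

diminished octave

D# diminished seventh has A as its 5th, and Bb dominant seventh has Ab as its 7th.
8 letter names make it an octave; at 11 semitones (a half step narrower than perfect) the quality is diminished.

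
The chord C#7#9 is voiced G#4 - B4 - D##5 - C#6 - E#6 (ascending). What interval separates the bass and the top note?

major thirteenth

The outer voices are G#4 and E#6.
From G# to E# is 21 semitones, exactly the major thirteenth.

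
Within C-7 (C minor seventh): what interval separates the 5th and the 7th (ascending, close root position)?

C minor seventh: C Eb G Bb.
5th = G; 7th = Bb.
From G to Bb: 3 semitones over a third = minor.

minor 3rd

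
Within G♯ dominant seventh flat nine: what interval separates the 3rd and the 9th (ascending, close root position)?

G♯7b9 is spelled G♯, B♯, D♯, F♯, A.
3rd = B♯; 9th = A.
From B♯ to A: 9 semitones over a seventh = diminished.

d7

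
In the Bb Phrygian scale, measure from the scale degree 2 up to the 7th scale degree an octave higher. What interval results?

major 13th

Spelling the Bb Phrygian scale: Bb Cb Db Eb F Gb Ab.
Scale degree 2 = Cb; 7th degree (up an octave) = Ab.
Counting 13 letters and 21 half steps from Cb gives a major thirteenth.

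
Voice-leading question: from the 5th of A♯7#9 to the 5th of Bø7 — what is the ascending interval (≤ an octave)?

diminished second

A♯7#9 has E♯ as its 5th, and Bø7 has F as its 5th.
From E♯ to F: 0 semitones over a second = diminished.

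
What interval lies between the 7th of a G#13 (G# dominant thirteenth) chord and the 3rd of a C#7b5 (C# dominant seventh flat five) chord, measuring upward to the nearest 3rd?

major seventh

G#13 (G# dominant thirteenth) has F# as its 7th, and C#7b5 (C# dominant seventh flat five) has E# as its 3rd.
Counting 7 letters and 11 half steps from F# gives a major seventh.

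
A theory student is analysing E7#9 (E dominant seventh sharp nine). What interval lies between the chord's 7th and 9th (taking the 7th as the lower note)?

augmented third

The chord tones of E7#9 (E dominant seventh sharp nine) are E, G#, B, D, F##.
7th = D; 9th = F##.
D up to F## is 5 semitones, a half step wider than a major third, so the interval is augmented.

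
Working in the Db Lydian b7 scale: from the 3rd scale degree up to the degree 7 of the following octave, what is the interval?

Db lydian dominant: Db Eb F G Ab Bb Cb.
The 3rd scale degree is F and the 7th degree (up an octave) is Cb.
12 letter names make it a twelfth; at 18 semitones (a half step narrower than perfect) the quality is diminished.

diminished 12th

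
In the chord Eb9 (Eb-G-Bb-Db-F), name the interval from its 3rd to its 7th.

The 3rd is G and the 7th is Db.
5 letter names make it a fifth; at 6 semitones (a half step narrower than perfect) the quality is diminished.

d5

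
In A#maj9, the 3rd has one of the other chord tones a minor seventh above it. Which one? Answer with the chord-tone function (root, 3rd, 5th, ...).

9th

Spelling the chord: A#, C##, E#, G##, B#.
The 3rd is C##. A minor seventh above C## is B#.
B# is the chord's 9th.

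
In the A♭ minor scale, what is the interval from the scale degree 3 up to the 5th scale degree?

The scale runs A♭ B♭ C♭ D♭ E♭ F♭ G♭.
That puts C♭ below E♭.
C♭ up to E♭ spans 3 letter names and 4 semitones — a major third.

major third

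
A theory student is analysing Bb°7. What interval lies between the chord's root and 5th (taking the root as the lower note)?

Bbdim7: Bb-Db-Fb-Abb.
Root = Bb; 5th = Fb.
From Bb to Fb: 6 semitones over a fifth = diminished.

diminished 5th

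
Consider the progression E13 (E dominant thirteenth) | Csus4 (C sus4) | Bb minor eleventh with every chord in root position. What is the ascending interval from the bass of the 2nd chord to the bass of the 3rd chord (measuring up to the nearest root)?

The roots are C and Bb.
C up to Bb is 10 semitones, a half step narrower than a major seventh, so the interval is minor.

m7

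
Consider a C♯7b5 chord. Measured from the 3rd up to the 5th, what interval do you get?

Spelling the chord: C♯ E♯ G B.
3rd = E♯; 5th = G.
E♯ up to G is 2 semitones, a whole step narrower than a major third, so the interval is diminished.

diminished third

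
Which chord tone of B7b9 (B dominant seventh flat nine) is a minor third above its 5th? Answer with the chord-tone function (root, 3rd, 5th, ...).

B dominant seventh flat nine: B-D♯-F♯-A-C.
The 5th is F♯. A minor third above F♯ is A.
A is the chord's 7th.

7th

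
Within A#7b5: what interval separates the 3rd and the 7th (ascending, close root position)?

A# dominant seventh flat five: A#, C##, E, G#.
The 3rd is C## and the 7th is G#.
From C## to G#: 6 semitones over a fifth = diminished.

diminished fifth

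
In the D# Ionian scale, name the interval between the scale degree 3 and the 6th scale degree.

P4

The scale runs D# E# F## G# A# B# C##.
So we need the interval from F## up to B#.
Counting 4 letters and 5 half steps from F## gives a perfect fourth.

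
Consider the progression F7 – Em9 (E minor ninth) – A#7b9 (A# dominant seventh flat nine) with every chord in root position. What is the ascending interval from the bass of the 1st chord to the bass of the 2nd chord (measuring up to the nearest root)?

major seventh

The roots are F and E.
Counting 7 letters and 11 half steps from F gives a major seventh.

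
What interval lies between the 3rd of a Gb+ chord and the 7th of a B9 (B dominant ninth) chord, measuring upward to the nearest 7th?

The 3rd of Gb+ is Bb; the 7th of B9 (B dominant ninth) is A.
From Bb to A is 11 semitones, exactly the major seventh.

major seventh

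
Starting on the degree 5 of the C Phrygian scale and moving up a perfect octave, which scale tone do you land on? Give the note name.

The scale is C Db Eb F G Ab Bb.
The degree 5 is G; a perfect octave above that is G — scale degree 5.

G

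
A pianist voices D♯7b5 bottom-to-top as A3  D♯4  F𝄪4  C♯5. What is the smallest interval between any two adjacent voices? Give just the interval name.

major 3rd

Adjacent intervals: A3→D♯4 = augmented fourth; D♯4→F𝄪4 = major third; F𝄪4→C♯5 = diminished fifth.
The smallest is D♯4 to F𝄪4, a major third (4 semitones).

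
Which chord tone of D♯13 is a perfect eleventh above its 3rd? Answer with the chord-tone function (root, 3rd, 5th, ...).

The chord tones of D♯13 are D♯, F𝄪, A♯, C♯, E♯, B♯.
The 3rd is F𝄪. A perfect eleventh above F𝄪 is B♯.
B♯ is the chord's 13th.

13th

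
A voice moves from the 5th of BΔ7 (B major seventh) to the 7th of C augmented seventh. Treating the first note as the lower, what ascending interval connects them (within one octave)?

diminished fourth

BΔ7 (B major seventh) has F# as its 5th, and C augmented seventh has Bb as its 7th.
F# up to Bb is 4 semitones, a half step narrower than a perfect fourth, so the interval is diminished.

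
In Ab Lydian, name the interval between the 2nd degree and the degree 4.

major third

Spelling Ab Lydian: Ab Bb C D Eb F G.
So we need the interval from Bb up to D.
Counting 3 letters and 4 half steps from Bb gives a major third.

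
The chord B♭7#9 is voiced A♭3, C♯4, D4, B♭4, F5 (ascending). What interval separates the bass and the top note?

M13

The outer voices are A♭3 and F5.
Counting 13 letters and 21 half steps from A♭ gives a major thirteenth.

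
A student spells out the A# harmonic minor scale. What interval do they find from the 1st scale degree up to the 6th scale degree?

Spelling the A# harmonic minor scale: A# B# C# D# E# F# G##.
So we need the interval from A# up to F#.
A# up to F# is 8 semitones, a half step narrower than a major sixth, so the interval is minor.

minor sixth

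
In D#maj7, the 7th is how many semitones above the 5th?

4

Spelling the chord: D# F## A# C##.
A# to C## is a major third: 4 semitones.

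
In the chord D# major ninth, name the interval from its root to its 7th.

major seventh

D#maj9 (D# major ninth): D# F## A# C## E#.
The root is D# and the 7th is C##.
From D# to C## is 11 semitones, exactly the major seventh.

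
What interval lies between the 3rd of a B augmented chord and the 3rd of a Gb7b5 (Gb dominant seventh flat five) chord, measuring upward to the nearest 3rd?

The 3rd of B augmented is D#; the 3rd of Gb7b5 (Gb dominant seventh flat five) is Bb.
From D# to Bb: 7 semitones over a sixth = diminished.

diminished sixth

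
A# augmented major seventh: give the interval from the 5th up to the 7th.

The chord tones of A#maj7#5 (A# augmented major seventh) are A# C## E## G##.
That puts E## below G##.
From E## to G##: 3 semitones over a third = minor.

minor 3rd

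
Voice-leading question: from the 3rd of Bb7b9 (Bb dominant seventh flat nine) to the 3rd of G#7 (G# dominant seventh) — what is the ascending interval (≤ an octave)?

Bb7b9 (Bb dominant seventh flat nine) has D as its 3rd, and G#7 (G# dominant seventh) has B# as its 3rd.
6 letter names make it a sixth; at 10 semitones (a half step wider than major) the quality is augmented.

A6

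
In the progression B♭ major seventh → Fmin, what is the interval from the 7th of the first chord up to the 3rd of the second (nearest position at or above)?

diminished octave

B♭ major seventh has A as its 7th, and Fmin has A♭ as its 3rd.
A up to A♭ is 11 semitones, a half step narrower than a perfect octave, so the interval is diminished.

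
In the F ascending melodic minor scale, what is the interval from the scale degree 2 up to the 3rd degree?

minor 2nd

The scale runs F G A♭ B♭ C D E.
Scale degree 2 = G; 3rd scale degree = A♭.
From G to A♭: 1 semitone over a second = minor.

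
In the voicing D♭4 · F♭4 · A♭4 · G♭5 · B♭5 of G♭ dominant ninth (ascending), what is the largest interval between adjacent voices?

Adjacent intervals: D♭4→F♭4 = minor third; F♭4→A♭4 = major third; A♭4→G♭5 = minor seventh; G♭5→B♭5 = major third.
The largest is A♭4 to G♭5, a minor seventh (10 semitones).

minor seventh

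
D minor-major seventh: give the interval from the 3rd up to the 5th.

Dm(maj7) (D minor-major seventh): D F A C#.
3rd = F; 5th = A.
F up to A spans 3 letter names and 4 semitones — a major third.

major 3rd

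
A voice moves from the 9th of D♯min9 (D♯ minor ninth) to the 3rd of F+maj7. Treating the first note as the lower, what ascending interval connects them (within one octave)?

D♯min9 (D♯ minor ninth) has E♯ as its 9th, and F+maj7 has A as its 3rd.
4 letter names make it a fourth; at 4 semitones (a half step narrower than perfect) the quality is diminished.

diminished fourth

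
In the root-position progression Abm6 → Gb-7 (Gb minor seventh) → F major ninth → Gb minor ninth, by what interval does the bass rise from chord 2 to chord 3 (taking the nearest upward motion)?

major 7th

The roots are Gb and F.
Gb up to F spans 7 letter names and 11 semitones — a major seventh.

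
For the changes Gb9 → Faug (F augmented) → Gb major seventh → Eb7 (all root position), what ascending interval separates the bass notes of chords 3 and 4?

The roots are Gb and Eb.
From Gb to Eb is 9 semitones, exactly the major sixth.

major sixth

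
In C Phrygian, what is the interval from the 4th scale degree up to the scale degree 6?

minor 3rd

C phrygian: C D♭ E♭ F G A♭ B♭.
That puts F below A♭.
From F to A♭: 3 semitones over a third = minor.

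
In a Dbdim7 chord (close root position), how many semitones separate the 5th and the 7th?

3

Spelling the chord: Db, Fb, Abb, Cbb.
Abb to Cbb is a minor third: 3 semitones.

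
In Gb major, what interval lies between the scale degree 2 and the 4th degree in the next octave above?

Spelling Gb major: Gb Ab Bb Cb Db Eb F.
That puts Ab below Cb.
Ab up to Cb is 15 semitones, a half step narrower than a major tenth, so the interval is minor.

minor 10th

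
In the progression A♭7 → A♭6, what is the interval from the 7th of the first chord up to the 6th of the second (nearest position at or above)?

major seventh

A♭7 has G♭ as its 7th, and A♭6 has F as its 6th.
G♭ up to F spans 7 letter names and 11 semitones — a major seventh.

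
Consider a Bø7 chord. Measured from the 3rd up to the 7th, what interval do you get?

Spelling the chord: B D F A.
That puts D below A.
From D to A is 7 semitones, exactly the perfect fifth.

perfect fifth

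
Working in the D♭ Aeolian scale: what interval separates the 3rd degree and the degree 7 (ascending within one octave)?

The scale runs D♭ E♭ F♭ G♭ A♭ B𝄫 C♭.
3rd degree = F♭; degree 7 = C♭.
From F♭ to C♭ is 7 semitones, exactly the perfect fifth.

perfect fifth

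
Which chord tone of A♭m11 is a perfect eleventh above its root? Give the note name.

Spelling the chord: A♭, C♭, E♭, G♭, B♭, D♭.
The root is A♭. A perfect eleventh above A♭ is D♭.
D♭ is the chord's 11th.

Db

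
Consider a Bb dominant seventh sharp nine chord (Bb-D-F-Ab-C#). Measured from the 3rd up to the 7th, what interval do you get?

diminished fifth

3rd = D; 7th = Ab.
D up to Ab is 6 semitones, a half step narrower than a perfect fifth, so the interval is diminished.
That tritone between 3rd and 7th is what gives the dominant seventh its pull toward resolution.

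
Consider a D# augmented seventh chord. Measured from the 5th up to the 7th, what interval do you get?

Spelling the chord: D#-F##-A##-C#.
The 5th is A## and the 7th is C#.
From A## to C#: 2 semitones over a third = diminished.

diminished 3rd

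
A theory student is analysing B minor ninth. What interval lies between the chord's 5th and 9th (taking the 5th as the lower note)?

Spelling the chord: B D F♯ A C♯.
The 5th is F♯ and the 9th is C♯.
F♯ up to C♯ spans 5 letter names and 7 semitones — a perfect fifth.

P5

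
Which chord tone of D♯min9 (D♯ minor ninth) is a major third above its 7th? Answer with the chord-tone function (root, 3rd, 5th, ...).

D♯ minor ninth: D♯ F♯ A♯ C♯ E♯.
The 7th is C♯. A major third above C♯ is E♯.
E♯ is the chord's 9th.

9th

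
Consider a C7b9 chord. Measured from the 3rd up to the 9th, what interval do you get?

The chord tones of C7b9 are C–E–G–Bb–Db.
That puts E below Db.
From E to Db: 9 semitones over a seventh = diminished.

diminished seventh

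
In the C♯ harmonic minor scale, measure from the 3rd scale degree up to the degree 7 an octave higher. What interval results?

The scale runs C♯ D♯ E F♯ G♯ A B♯.
3rd scale degree = E; degree 7 (up an octave) = B♯.
From E to B♯: 20 semitones over a twelfth = augmented.

augmented twelfth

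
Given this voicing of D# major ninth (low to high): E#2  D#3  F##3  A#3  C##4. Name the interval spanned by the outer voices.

The outer voices are E#2 and C##4.
Counting 13 letters and 21 half steps from E# gives a major thirteenth.

major 13th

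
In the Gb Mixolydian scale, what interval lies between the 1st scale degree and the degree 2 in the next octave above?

major ninth

Spelling the Gb Mixolydian scale: Gb Ab Bb Cb Db Eb Fb.
The 1st scale degree is Gb and the scale degree 2 (up an octave) is Ab.
From Gb to Ab is 14 semitones, exactly the major ninth.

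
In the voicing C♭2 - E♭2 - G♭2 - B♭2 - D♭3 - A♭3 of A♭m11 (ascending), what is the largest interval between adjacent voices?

Adjacent intervals: C♭2→E♭2 = major third; E♭2→G♭2 = minor third; G♭2→B♭2 = major third; B♭2→D♭3 = minor third; D♭3→A♭3 = perfect fifth.
The largest is D♭3 to A♭3, a perfect fifth (7 semitones).

perfect 5th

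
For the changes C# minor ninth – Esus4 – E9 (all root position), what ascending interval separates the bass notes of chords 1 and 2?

minor third

The roots are C# and E.
C# up to E is 3 semitones, a half step narrower than a major third, so the interval is minor.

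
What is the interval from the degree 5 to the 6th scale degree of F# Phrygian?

Spelling F# Phrygian: F# G A B C# D E.
Degree 5 = C#; scale degree 6 = D.
2 letter names make it a second; at 1 semitone (a half step narrower than major) the quality is minor.

minor 2nd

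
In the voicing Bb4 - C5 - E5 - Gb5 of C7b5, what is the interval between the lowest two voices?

major second

Those voices are Bb4 and C5.
Bb up to C spans 2 letter names and 2 semitones — a major second.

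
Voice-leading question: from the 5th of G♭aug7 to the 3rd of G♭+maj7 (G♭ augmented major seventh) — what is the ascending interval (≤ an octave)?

G♭aug7 has D as its 5th, and G♭+maj7 (G♭ augmented major seventh) has B♭ as its 3rd.
From D to B♭: 8 semitones over a sixth = minor.

m6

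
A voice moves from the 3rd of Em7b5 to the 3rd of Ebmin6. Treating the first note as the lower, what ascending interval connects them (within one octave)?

The 3rd of Em7b5 is G; the 3rd of Ebmin6 is Gb.
G up to Gb is 11 semitones, a half step narrower than a perfect octave, so the interval is diminished.

diminished octave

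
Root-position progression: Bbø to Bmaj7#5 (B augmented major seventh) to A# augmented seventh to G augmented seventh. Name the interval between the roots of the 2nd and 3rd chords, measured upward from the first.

major seventh

The roots are B and A#.
From B to A# is 11 semitones, exactly the major seventh.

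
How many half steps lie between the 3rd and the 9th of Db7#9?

Db7#9 (Db dominant seventh sharp nine) is spelled Db, F, Ab, Cb, E.
F to E is a major seventh: 11 semitones.

11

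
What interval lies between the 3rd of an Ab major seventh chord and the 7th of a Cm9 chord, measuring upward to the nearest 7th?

minor seventh

The 3rd of Ab major seventh is C; the 7th of Cm9 is Bb.
C up to Bb is 10 semitones, a half step narrower than a major seventh, so the interval is minor.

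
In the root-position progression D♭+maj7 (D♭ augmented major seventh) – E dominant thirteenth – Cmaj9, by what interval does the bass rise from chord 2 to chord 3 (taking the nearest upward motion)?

The roots are E and C.
From E to C: 8 semitones over a sixth = minor.

m6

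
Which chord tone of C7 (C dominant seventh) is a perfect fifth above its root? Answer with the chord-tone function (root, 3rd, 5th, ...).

5th

C7 (C dominant seventh) is spelled C-E-G-Bb.
The root is C. A perfect fifth above C is G.
G is the chord's 5th.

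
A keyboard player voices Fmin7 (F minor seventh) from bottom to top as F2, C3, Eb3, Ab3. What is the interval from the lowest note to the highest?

The outer voices are F2 and Ab3.
F up to Ab is 15 semitones, a half step narrower than a major tenth, so the interval is minor.

minor tenth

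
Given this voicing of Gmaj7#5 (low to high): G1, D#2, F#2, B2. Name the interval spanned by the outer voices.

major tenth

The outer voices are G1 and B2.
From G to B is 16 semitones, exactly the major tenth.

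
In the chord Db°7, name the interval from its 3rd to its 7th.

diminished 5th

Db°7 (Db diminished seventh): Db Fb Abb Cbb.
3rd = Fb; 7th = Cbb.
Fb up to Cbb is 6 semitones, a half step narrower than a perfect fifth, so the interval is diminished.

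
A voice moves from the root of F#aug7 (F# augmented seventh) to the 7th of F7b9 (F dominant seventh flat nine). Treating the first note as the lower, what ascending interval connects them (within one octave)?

diminished seventh

F#aug7 (F# augmented seventh) has F# as its root, and F7b9 (F dominant seventh flat nine) has Eb as its 7th.
From F# to Eb: 9 semitones over a seventh = diminished.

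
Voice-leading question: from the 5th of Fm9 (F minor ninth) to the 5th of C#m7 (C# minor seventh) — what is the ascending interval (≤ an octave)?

Fm9 (F minor ninth) has C as its 5th, and C#m7 (C# minor seventh) has G# as its 5th.
From C to G#: 8 semitones over a fifth = augmented.

augmented fifth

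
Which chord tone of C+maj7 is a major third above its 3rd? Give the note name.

G#

The chord tones of C augmented major seventh are C–E–G#–B.
The 3rd is E. A major third above E is G#.
G# is the chord's 5th.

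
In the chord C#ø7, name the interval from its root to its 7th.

m7

C#ø7 (C# half-diminished seventh): C# E G B.
That puts C# below B.
From C# to B: 10 semitones over a seventh = minor.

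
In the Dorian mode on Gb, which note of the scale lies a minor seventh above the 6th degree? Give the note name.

Db

The scale is Gb Ab Bbb Cb Db Eb Fb.
The 6th degree is Eb; a minor seventh above that is Db — scale degree 5.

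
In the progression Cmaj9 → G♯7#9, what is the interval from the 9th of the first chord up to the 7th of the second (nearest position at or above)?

major third

Cmaj9 has D as its 9th, and G♯7#9 has F♯ as its 7th.
Counting 3 letters and 4 half steps from D gives a major third.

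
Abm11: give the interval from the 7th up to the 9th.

major third

Abm11 is spelled Ab–Cb–Eb–Gb–Bb–Db.
So we need the interval from Gb up to Bb.
From Gb to Bb is 4 semitones, exactly the major third.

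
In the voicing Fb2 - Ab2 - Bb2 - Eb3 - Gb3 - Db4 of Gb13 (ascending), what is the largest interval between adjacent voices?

Adjacent intervals: Fb2→Ab2 = major third; Ab2→Bb2 = major second; Bb2→Eb3 = perfect fourth; Eb3→Gb3 = minor third; Gb3→Db4 = perfect fifth.
The largest is Gb3 to Db4, a perfect fifth (7 semitones).

perfect fifth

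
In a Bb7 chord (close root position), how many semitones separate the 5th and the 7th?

3

The chord tones of Bb7 (Bb dominant seventh) are Bb D F Ab.
F to Ab is a minor third: 3 semitones.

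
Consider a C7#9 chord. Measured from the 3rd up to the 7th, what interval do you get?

Spelling the chord: C-E-G-B♭-D♯.
The 3rd is E and the 7th is B♭.
From E to B♭: 6 semitones over a fifth = diminished.

diminished 5th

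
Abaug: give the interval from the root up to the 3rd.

major third

Abaug: Ab, C, E.
Root = Ab; 3rd = C.
From Ab to C is 4 semitones, exactly the major third.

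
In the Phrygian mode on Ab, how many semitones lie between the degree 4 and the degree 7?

The scale is Ab Bbb Cb Db Eb Fb Gb.
Db up to Gb is a perfect fourth — 5 semitones.

5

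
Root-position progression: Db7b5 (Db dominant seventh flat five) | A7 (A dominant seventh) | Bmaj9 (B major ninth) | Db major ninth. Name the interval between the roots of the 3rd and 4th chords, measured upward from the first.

d3

The roots are B and Db.
B up to Db is 2 semitones, a whole step narrower than a major third, so the interval is diminished.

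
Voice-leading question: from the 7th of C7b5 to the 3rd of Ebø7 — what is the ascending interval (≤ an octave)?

The 7th of C7b5 is Bb; the 3rd of Ebø7 is Gb.
From Bb to Gb: 8 semitones over a sixth = minor.

minor sixth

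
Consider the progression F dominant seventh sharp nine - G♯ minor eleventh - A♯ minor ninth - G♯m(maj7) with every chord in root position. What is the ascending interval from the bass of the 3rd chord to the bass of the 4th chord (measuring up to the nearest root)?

minor seventh

The roots are A♯ and G♯.
From A♯ to G♯: 10 semitones over a seventh = minor.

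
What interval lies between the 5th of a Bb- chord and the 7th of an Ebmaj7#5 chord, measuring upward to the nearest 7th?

The 5th of Bb- is F; the 7th of Ebmaj7#5 is D.
From F to D is 9 semitones, exactly the major sixth.

major sixth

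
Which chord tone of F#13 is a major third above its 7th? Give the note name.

G#

F#13 is spelled F#, A#, C#, E, G#, D#.
The 7th is E. A major third above E is G#.
G# is the chord's 9th.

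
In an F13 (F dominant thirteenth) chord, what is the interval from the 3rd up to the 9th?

F13 is spelled F–A–C–Eb–G–D.
3rd = A; 9th = G.
7 letter names make it a seventh; at 10 semitones (a half step narrower than major) the quality is minor.

minor seventh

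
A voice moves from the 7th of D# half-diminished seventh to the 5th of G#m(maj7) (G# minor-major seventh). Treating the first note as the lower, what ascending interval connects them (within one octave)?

The 7th of D# half-diminished seventh is C#; the 5th of G#m(maj7) (G# minor-major seventh) is D#.
From C# to D# is 2 semitones, exactly the major second.

major second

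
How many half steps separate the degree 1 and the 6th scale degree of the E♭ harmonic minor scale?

8

The scale is E♭ F G♭ A♭ B♭ C♭ D.
E♭ up to C♭ is a minor sixth — 8 semitones.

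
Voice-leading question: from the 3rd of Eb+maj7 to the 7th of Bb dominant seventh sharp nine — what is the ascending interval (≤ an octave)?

Eb+maj7 has G as its 3rd, and Bb dominant seventh sharp nine has Ab as its 7th.
G up to Ab is 1 semitone, a half step narrower than a major second, so the interval is minor.

minor second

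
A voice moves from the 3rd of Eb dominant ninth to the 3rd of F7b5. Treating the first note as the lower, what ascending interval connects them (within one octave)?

Eb dominant ninth has G as its 3rd, and F7b5 has A as its 3rd.
G up to A spans 2 letter names and 2 semitones — a major second.

major 2nd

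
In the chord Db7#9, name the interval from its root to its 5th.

perfect fifth

Db dominant seventh sharp nine is spelled Db–F–Ab–Cb–E.
Root = Db; 5th = Ab.
From Db to Ab is 7 semitones, exactly the perfect fifth.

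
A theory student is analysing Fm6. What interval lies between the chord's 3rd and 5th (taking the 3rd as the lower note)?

major third

Spelling the chord: F–Ab–C–D.
So we need the interval from Ab up to C.
Ab up to C spans 3 letter names and 4 semitones — a major third.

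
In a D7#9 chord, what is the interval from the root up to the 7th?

m7

The chord tones of D7#9 are D–F#–A–C–E#.
That puts D below C.
7 letter names make it a seventh; at 10 semitones (a half step narrower than major) the quality is minor.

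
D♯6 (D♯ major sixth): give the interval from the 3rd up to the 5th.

D♯6 is spelled D♯-F𝄪-A♯-B♯.
So we need the interval from F𝄪 up to A♯.
F𝄪 up to A♯ is 3 semitones, a half step narrower than a major third, so the interval is minor.

minor third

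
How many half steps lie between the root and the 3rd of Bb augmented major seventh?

4

Bb+maj7 (Bb augmented major seventh) is spelled Bb-D-F#-A.
Bb to D is a major third: 4 semitones.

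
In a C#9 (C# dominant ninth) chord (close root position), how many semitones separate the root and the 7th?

10

The chord tones of C#9 (C# dominant ninth) are C#–E#–G#–B–D#.
C# to B is a minor seventh: 10 semitones.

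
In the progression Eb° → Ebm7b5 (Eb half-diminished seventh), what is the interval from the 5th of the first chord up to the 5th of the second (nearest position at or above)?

The 5th of Eb° is Bbb; the 5th of Ebm7b5 (Eb half-diminished seventh) is Bbb.
From Bbb to Bbb is 0 semitones, exactly the perfect unison.

perfect 1st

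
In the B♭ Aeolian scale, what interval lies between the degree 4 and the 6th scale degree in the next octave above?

minor tenth

B♭ natural minor: B♭ C D♭ E♭ F G♭ A♭.
Degree 4 = E♭; scale degree 6 (up an octave) = G♭.
From E♭ to G♭: 15 semitones over a tenth = minor.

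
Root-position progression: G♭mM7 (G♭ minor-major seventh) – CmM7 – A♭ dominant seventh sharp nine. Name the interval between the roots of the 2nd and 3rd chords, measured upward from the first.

m6

The roots are C and A♭.
From C to A♭: 8 semitones over a sixth = minor.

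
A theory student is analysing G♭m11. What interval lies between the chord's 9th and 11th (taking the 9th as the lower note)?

minor 3rd

G♭m11 is spelled G♭, B𝄫, D♭, F♭, A♭, C♭.
That puts A♭ below C♭.
From A♭ to C♭: 3 semitones over a third = minor.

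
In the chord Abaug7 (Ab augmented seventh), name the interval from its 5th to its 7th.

Ab7#5: Ab C E Gb.
5th = E; 7th = Gb.
E up to Gb is 2 semitones, a whole step narrower than a major third, so the interval is diminished.

diminished third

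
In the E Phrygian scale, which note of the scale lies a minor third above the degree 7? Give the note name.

F

The scale is E F G A B C D.
The degree 7 is D; a minor third above that is F — scale degree 2.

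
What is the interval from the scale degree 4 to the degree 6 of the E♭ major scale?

major 3rd

The scale runs E♭ F G A♭ B♭ C D.
That puts A♭ below C.
From A♭ to C is 4 semitones, exactly the major third.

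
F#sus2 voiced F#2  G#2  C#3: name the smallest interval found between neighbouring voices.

Adjacent intervals: F#2→G#2 = major second; G#2→C#3 = perfect fourth.
The smallest is F#2 to G#2, a major second (2 semitones).

M2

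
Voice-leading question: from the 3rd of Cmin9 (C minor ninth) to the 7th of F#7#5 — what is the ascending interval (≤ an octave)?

Cmin9 (C minor ninth) has Eb as its 3rd, and F#7#5 has E as its 7th.
From Eb to E: 1 semitone over a unison = augmented.

augmented unison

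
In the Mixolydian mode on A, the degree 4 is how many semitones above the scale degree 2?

3

The scale is A B C# D E F# G.
B up to D is a minor third — 3 semitones.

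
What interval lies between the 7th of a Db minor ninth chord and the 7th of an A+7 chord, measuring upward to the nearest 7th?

Db minor ninth has Cb as its 7th, and A+7 has G as its 7th.
5 letter names make it a fifth; at 8 semitones (a half step wider than perfect) the quality is augmented.

augmented 5th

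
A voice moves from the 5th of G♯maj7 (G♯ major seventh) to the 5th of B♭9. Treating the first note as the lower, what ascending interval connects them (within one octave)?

diminished third

G♯maj7 (G♯ major seventh) has D♯ as its 5th, and B♭9 has F as its 5th.
D♯ up to F is 2 semitones, a whole step narrower than a major third, so the interval is diminished.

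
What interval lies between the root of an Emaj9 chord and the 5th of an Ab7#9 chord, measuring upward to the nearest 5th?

The root of Emaj9 is E; the 5th of Ab7#9 is Eb.
8 letter names make it an octave; at 11 semitones (a half step narrower than perfect) the quality is diminished.

d8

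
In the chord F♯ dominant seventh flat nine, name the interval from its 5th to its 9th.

The chord tones of F♯7b9 are F♯-A♯-C♯-E-G.
The 5th is C♯ and the 9th is G.
From C♯ to G: 6 semitones over a fifth = diminished.

d5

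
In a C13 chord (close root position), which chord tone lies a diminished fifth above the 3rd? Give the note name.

Spelling the chord: C-E-G-Bb-D-A.
The 3rd is E. A diminished fifth above E is Bb.
Bb is the chord's 7th.

Bb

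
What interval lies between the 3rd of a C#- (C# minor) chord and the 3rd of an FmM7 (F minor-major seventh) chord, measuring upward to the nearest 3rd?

The 3rd of C#- (C# minor) is E; the 3rd of FmM7 (F minor-major seventh) is Ab.
From E to Ab: 4 semitones over a fourth = diminished.

diminished fourth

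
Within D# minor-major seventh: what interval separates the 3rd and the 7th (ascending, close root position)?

augmented 5th

Spelling the chord: D# F# A# C##.
The 3rd is F# and the 7th is C##.
5 letter names make it a fifth; at 8 semitones (a half step wider than perfect) the quality is augmented.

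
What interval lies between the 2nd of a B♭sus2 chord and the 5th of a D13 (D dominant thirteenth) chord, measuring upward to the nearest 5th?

B♭sus2 has C as its 2nd, and D13 (D dominant thirteenth) has A as its 5th.
From C to A is 9 semitones, exactly the major sixth.

major sixth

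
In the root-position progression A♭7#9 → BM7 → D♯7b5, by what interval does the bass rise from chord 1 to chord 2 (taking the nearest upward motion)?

The roots are A♭ and B.
From A♭ to B: 3 semitones over a second = augmented.

A2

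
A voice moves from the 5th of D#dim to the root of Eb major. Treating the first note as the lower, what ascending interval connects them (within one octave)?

The 5th of D#dim is A; the root of Eb major is Eb.
A up to Eb is 6 semitones, a half step narrower than a perfect fifth, so the interval is diminished.

diminished fifth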